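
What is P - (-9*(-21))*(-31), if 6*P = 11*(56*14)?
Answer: 21889/3 ≈ 7296.3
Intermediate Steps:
P = 4312/3 (P = (11*(56*14))/6 = (11*784)/6 = (⅙)*8624 = 4312/3 ≈ 1437.3)
P - (-9*(-21))*(-31) = 4312/3 - (-9*(-21))*(-31) = 4312/3 - 189*(-31) = 4312/3 - 1*(-5859) = 4312/3 + 5859 = 21889/3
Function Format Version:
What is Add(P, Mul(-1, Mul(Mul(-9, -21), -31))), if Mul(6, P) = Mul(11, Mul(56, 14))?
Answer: Rational(21889, 3) ≈ 7296.3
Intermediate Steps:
P = Rational(4312, 3) (P = Mul(Rational(1, 6), Mul(11, Mul(56, 14))) = Mul(Rational(1, 6), Mul(11, 784)) = Mul(Rational(1, 6), 8624) = Rational(4312, 3) ≈ 1437.3)
Add(P, Mul(-1, Mul(Mul(-9, -21), -31))) = Add(Rational(4312, 3), Mul(-1, Mul(Mul(-9, -21), -31))) = Add(Rational(4312, 3), Mul(-1, Mul(189, -31))) = Add(Rational(4312, 3), Mul(-1, -5859)) = Add(Rational(4312, 3), 5859) = Rational(21889, 3)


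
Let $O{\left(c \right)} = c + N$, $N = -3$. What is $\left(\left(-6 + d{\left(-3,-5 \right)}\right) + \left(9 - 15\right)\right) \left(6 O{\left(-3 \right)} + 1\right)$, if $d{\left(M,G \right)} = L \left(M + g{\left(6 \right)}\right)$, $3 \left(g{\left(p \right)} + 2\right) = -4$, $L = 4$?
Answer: $\frac{3920}{3} \approx 1306.7$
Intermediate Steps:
$g{\left(p \right)} = - \frac{10}{3}$ ($g{\left(p \right)} = -2 + \frac{1}{3} \left(-4\right) = -2 - \frac{4}{3} = - \frac{10}{3}$)
$d{\left(M,G \right)} = - \frac{40}{3} + 4 M$ ($d{\left(M,G \right)} = 4 \left(M - \frac{10}{3}\right) = 4 \left(- \frac{10}{3} + M\right) = - \frac{40}{3} + 4 M$)
$O{\left(c \right)} = -3 + c$ ($O{\left(c \right)} = c - 3 = -3 + c$)
$\left(\left(-6 + d{\left(-3,-5 \right)}\right) + \left(9 - 15\right)\right) \left(6 O{\left(-3 \right)} + 1\right) = \left(\left(-6 + \left(- \frac{40}{3} + 4 \left(-3\right)\right)\right) + \left(9 - 15\right)\right) \left(6 \left(-3 - 3\right) + 1\right) = \left(\left(-6 - \frac{76}{3}\right) + \left(9 - 15\right)\right) \left(6 \left(-6\right) + 1\right) = \left(\left(-6 - \frac{76}{3}\right) - 6\right) \left(-36 + 1\right) = \left(- \frac{94}{3} - 6\right) \left(-35\right) = \left(- \frac{112}{3}\right) \left(-35\right) = \frac{3920}{3}$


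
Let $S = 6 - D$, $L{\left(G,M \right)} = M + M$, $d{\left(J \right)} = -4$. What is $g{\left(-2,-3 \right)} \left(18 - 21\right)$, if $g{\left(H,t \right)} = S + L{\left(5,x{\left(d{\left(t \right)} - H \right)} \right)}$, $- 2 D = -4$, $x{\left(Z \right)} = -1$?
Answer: $-6$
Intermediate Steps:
$D = 2$ ($D = \left(- \frac{1}{2}\right) \left(-4\right) = 2$)
$L{\left(G,M \right)} = 2 M$
$S = 4$ ($S = 6 - 2 = 4$)
$g{\left(H,t \right)} = 2$ ($g{\left(H,t \right)} = 4 + 2 \left(-1\right) = 4 - 2 = 2$)
$g{\left(-2,-3 \right)} \left(18 - 21\right) = 2 \left(18 - 21\right) = 2 \left(-3\right) = -6$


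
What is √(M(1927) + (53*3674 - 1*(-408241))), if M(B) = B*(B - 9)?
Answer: 3*√477661 ≈ 2073.4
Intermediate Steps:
M(B) = B*(-9 + B)
√(M(1927) + (53*3674 - 1*(-408241))) = √(1927*(-9 + 1927) + (53*3674 - 1*(-408241))) = √(1927*1918 + (194722 + 408241)) = √(3695986 + 602963) = √4298949 = 3*√477661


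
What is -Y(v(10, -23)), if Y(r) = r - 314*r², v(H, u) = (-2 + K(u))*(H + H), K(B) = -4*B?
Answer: 1017358200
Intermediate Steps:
v(H, u) = 2*H*(-2 - 4*u) (v(H, u) = (-2 - 4*u)*(H + H) = (-2 - 4*u)*(2*H) = 2*H*(-2 - 4*u))
Y(r) = r - 314*r²
-Y(v(10, -23)) = -(-4*10*(1 + 2*(-23)))*(1 - (-1256)*10*(1 + 2*(-23))) = -(-4*10*(1 - 46))*(1 - (-1256)*10*(1 - 46)) = -(-4*10*(-45))*(1 - (-1256)*10*(-45)) = -1800*(1 - 314*1800) = -1800*(1 - 565200) = -1800*(-565199) = -1*(-1017358200) = 1017358200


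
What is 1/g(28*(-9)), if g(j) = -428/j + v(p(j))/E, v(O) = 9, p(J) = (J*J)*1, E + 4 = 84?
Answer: 5040/9127 ≈ 0.55221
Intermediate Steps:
E = 80 (E = -4 + 84 = 80)
p(J) = J**2 (p(J) = J**2*1 = J**2)
g(j) = 9/80 - 428/j (g(j) = -428/j + 9/80 = 9/80 - 428/j)
1/g(28*(-9)) = 1/(9/80 - 428/(28*(-9))) = 1/(9/80 - 428/(-252)) = 1/(9/80 - 428*(-1/252)) = 1/(9/80 + 107/63) = 1/(9127/5040) = 5040/9127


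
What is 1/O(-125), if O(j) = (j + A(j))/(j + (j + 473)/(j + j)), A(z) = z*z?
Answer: -15799/1937500 ≈ -0.0081543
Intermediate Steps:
A(z) = z²
O(j) = (j + j²)/(j + (473 + j)/(2*j)) (O(j) = (j + j²)/(j + (j + 473)/(j + j)) = (j + j²)/(j + (473 + j)/((2*j))) = (j + j²)/(j + (473 + j)*(1/(2*j))) = (j + j²)/(j + (473 + j)/(2*j)))
1/O(-125) = 1/(2*(-125)²*(1 - 125)/(473 - 125 + 2*(-125)²)) = 1/(2*15625*(-124)/(473 - 125 + 2*15625)) = 1/(2*15625*(-124)/(473 - 125 + 31250)) = 1/(2*15625*(-124)/31598) = 1/(2*15625*(1/31598)*(-124)) = 1/(-1937500/15799) = -15799/1937500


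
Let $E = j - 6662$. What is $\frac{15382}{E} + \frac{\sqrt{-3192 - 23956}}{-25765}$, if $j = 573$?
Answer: $- \frac{15382}{6089} - \frac{2 i \sqrt{6787}}{25765} \approx -2.5262 - 0.006395 i$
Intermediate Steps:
$E = -6089$ ($E = 573 - 6662 = -6089$)
$\frac{15382}{E} + \frac{\sqrt{-3192 - 23956}}{-25765} = \frac{15382}{-6089} + \frac{\sqrt{-3192 - 23956}}{-25765} = 15382 \left(- \frac{1}{6089}\right) + \sqrt{-27148} \left(- \frac{1}{25765}\right) = - \frac{15382}{6089} + 2 i \sqrt{6787} \left(- \frac{1}{25765}\right) = - \frac{15382}{6089} - \frac{2 i \sqrt{6787}}{25765}$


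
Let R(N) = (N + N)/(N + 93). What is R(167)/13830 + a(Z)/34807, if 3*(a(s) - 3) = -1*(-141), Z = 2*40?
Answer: 95707769/62579505300 ≈ 0.0015294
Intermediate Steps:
Z = 80
a(s) = 50 (a(s) = 3 + (-1*(-141))/3 = 3 + (⅓)*141 = 3 + 47 = 50)
R(N) = 2*N/(93 + N) (R(N) = (2*N)/(93 + N) = 2*N/(93 + N))
R(167)/13830 + a(Z)/34807 = (2*167/(93 + 167))/13830 + 50/34807 = (2*167/260)*(1/13830) + 50*(1/34807) = (2*167*(1/260))*(1/13830) + 50/34807 = (167/130)*(1/13830) + 50/34807 = 167/1797900 + 50/34807 = 95707769/62579505300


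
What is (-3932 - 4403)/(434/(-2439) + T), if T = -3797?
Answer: 20329065/9261317 ≈ 2.1951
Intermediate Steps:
(-3932 - 4403)/(434/(-2439) + T) = (-3932 - 4403)/(434/(-2439) - 3797) = -8335/(434*(-1/2439) - 3797) = -8335/(-434/2439 - 3797) = -8335/(-9261317/2439) = -8335*(-2439/9261317) = 20329065/9261317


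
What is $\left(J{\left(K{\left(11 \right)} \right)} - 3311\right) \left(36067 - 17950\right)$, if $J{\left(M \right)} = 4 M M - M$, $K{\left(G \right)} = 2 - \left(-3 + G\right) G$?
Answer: $477546003$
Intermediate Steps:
$K{\left(G \right)} = 2 - G \left(-3 + G\right)$
$J{\left(M \right)} = - M + 4 M^{2}$ ($J{\left(M \right)} = 4 M^{2} - M = - M + 4 M^{2}$)
$\left(J{\left(K{\left(11 \right)} \right)} - 3311\right) \left(36067 - 17950\right) = \left(\left(2 - 11^{2} + 3 \cdot 11\right) \left(-1 + 4 \left(2 - 11^{2} + 3 \cdot 11\right)\right) - 3311\right) \left(36067 - 17950\right) = \left(\left(2 - 121 + 33\right) \left(-1 + 4 \left(2 - 121 + 33\right)\right) - 3311\right) 18117 = \left(- 86 \left(-1 + 4 \left(-86\right)\right) - 3311\right) 18117 = \left(- 86 \left(-1 - 344\right) - 3311\right) 18117 = \left(\left(-86\right) \left(-345\right) - 3311\right) 18117 = \left(29670 - 3311\right) 18117 = 26359 \cdot 18117 = 477546003$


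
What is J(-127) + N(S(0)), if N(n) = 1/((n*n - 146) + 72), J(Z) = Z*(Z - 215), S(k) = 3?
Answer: 2823209/65 ≈ 43434.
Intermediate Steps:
J(Z) = Z*(-215 + Z)
N(n) = 1/(-74 + n²) (N(n) = 1/((n² - 146) + 72) = 1/((-146 + n²) + 72) = 1/(-74 + n²))
J(-127) + N(S(0)) = -127*(-215 - 127) + 1/(-74 + 3²) = -127*(-342) + 1/(-74 + 9) = 43434 + 1/(-65) = 43434 - 1/65 = 2823209/65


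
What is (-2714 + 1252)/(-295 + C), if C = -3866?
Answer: 1462/4161 ≈ 0.35136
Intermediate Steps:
(-2714 + 1252)/(-295 + C) = (-2714 + 1252)/(-295 - 3866) = -1462/(-4161) = -1462*(-1/4161) = 1462/4161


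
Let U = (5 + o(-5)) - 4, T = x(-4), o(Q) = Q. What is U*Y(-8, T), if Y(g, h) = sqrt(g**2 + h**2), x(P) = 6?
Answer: -40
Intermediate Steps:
T = 6
U = -4 (U = (5 - 5) - 4 = 0 - 4 = -4)
U*Y(-8, T) = -4*sqrt((-8)**2 + 6**2) = -4*sqrt(64 + 36) = -4*sqrt(100) = -4*10 = -40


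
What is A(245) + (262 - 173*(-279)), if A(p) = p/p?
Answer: 48530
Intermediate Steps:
A(p) = 1
A(245) + (262 - 173*(-279)) = 1 + (262 - 173*(-279)) = 1 + (262 + 48267) = 1 + 48529 = 48530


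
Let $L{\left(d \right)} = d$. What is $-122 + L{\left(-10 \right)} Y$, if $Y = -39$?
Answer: $268$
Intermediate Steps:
$-122 + L{\left(-10 \right)} Y = -122 - -390 = -122 + 390 = 268$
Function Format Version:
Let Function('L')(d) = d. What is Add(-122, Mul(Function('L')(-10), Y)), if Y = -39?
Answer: 268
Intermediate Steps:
Add(-122, Mul(Function('L')(-10), Y)) = Add(-122, Mul(-10, -39)) = Add(-122, 390) = 268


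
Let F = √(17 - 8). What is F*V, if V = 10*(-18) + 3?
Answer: -531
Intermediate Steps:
V = -177 (V = -180 + 3 = -177)
F = 3 (F = √9 = 3)
F*V = 3*(-177) = -531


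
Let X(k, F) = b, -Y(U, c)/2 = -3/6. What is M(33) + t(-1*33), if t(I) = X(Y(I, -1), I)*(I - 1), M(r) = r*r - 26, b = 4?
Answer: 927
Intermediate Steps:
Y(U, c) = 1 (Y(U, c) = -(-6)/6 = -2*(-½) = 1)
X(k, F) = 4
M(r) = -26 + r² (M(r) = r² - 26 = -26 + r²)
t(I) = -4 + 4*I (t(I) = 4*(I - 1) = 4*(-1 + I) = -4 + 4*I)
M(33) + t(-1*33) = (-26 + 33²) + (-4 + 4*(-1*33)) = (-26 + 1089) + (-4 + 4*(-33)) = 1063 + (-4 - 132) = 1063 - 136 = 927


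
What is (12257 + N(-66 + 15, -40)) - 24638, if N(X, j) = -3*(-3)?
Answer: -12372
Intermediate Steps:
N(X, j) = 9
(12257 + N(-66 + 15, -40)) - 24638 = (12257 + 9) - 24638 = 12266 - 24638 = -12372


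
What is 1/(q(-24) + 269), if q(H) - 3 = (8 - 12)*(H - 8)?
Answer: 1/400 ≈ 0.0025000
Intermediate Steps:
q(H) = 35 - 4*H (q(H) = 3 + (8 - 12)*(H - 8) = 3 - 4*(-8 + H) = 3 + (32 - 4*H) = 35 - 4*H)
1/(q(-24) + 269) = 1/((35 - 4*(-24)) + 269) = 1/((35 + 96) + 269) = 1/(131 + 269) = 1/400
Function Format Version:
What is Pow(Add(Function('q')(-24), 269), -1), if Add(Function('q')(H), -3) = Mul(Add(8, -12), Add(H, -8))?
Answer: Rational(1, 400) ≈ 0.0025000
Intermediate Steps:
Function('q')(H) = Add(35, Mul(-4, H)) (Function('q')(H) = Add(3, Mul(Add(8, -12), Add(H, -8))) = Add(3, Mul(-4, Add(-8, H))) = Add(3, Add(32, Mul(-4, H))) = Add(35, Mul(-4, H)))
Pow(Add(Function('q')(-24), 269), -1) = Pow(Add(Add(35, Mul(-4, -24)), 269), -1) = Pow(Add(Add(35, 96), 269), -1) = Pow(Add(131, 269), -1) = Pow(400, -1) = Rational(1, 400)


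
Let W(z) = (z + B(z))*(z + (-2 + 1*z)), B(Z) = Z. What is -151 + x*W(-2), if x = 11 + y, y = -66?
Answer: -1471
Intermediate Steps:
W(z) = 2*z*(-2 + 2*z) (W(z) = (z + z)*(z + (-2 + 1*z)) = (2*z)*(z + (-2 + z)) = (2*z)*(-2 + 2*z) = 2*z*(-2 + 2*z))
x = -55 (x = 11 - 66 = -55)
-151 + x*W(-2) = -151 - 220*(-2)*(-1 - 2) = -151 - 220*(-2)*(-3) = -151 - 55*24 = -151 - 1320 = -1471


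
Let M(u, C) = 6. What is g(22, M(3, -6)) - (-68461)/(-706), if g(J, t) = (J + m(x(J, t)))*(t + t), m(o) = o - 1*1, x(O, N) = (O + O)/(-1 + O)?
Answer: 890413/4942 ≈ 180.17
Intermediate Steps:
x(O, N) = 2*O/(-1 + O) (x(O, N) = (2*O)/(-1 + O) = 2*O/(-1 + O))
m(o) = -1 + o (m(o) = o - 1 = -1 + o)
g(J, t) = 2*t*(-1 + J + 2*J/(-1 + J)) (g(J, t) = (J + (-1 + 2*J/(-1 + J)))*(t + t) = (-1 + J + 2*J/(-1 + J))*(2*t) = 2*t*(-1 + J + 2*J/(-1 + J)))
g(22, M(3, -6)) - (-68461)/(-706) = 2*6*(1 + 22²)/(-1 + 22) - (-68461)/(-706) = 2*6*(1 + 484)/21 - (-68461)*(-1)/706 = 2*6*(1/21)*485 - 307*223/706 = 1940/7 - 68461/706 = 890413/4942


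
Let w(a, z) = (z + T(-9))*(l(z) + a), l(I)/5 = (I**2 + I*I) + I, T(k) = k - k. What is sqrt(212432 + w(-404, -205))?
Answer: I*sqrt(85645873) ≈ 9254.5*I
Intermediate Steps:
T(k) = 0
l(I) = 5*I + 10*I**2 (l(I) = 5*((I**2 + I*I) + I) = 5*((I**2 + I**2) + I) = 5*(2*I**2 + I) = 5*(I + 2*I**2) = 5*I + 10*I**2)
w(a, z) = z*(a + 5*z*(1 + 2*z)) (w(a, z) = (z + 0)*(5*z*(1 + 2*z) + a) = z*(a + 5*z*(1 + 2*z)))
sqrt(212432 + w(-404, -205)) = sqrt(212432 - 205*(-404 + 5*(-205)*(1 + 2*(-205)))) = sqrt(212432 - 205*(-404 + 5*(-205)*(1 - 410))) = sqrt(212432 - 205*(-404 + 5*(-205)*(-409))) = sqrt(212432 - 205*(-404 + 419225)) = sqrt(212432 - 205*418821) = sqrt(212432 - 85858305) = sqrt(-85645873) = I*sqrt(85645873)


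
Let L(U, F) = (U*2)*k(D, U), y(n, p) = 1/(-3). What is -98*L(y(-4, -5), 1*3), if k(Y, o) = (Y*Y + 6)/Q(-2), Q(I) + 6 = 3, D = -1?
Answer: -1372/9 ≈ -152.44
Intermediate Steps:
Q(I) = -3 (Q(I) = -6 + 3 = -3)
k(Y, o) = -2 - Y²/3 (k(Y, o) = (Y*Y + 6)/(-3) = (Y² + 6)*(-⅓) = (6 + Y²)*(-⅓) = -2 - Y²/3)
y(n, p) = -⅓
L(U, F) = -14*U/3 (L(U, F) = (U*2)*(-2 - ⅓*(-1)²) = (2*U)*(-2 - ⅓*1) = (2*U)*(-2 - ⅓) = (2*U)*(-7/3) = -14*U/3)
-98*L(y(-4, -5), 1*3) = -(-1372)*(-1)/(3*3) = -98*14/9 = -1372/9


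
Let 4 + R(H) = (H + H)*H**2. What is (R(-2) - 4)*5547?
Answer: -133128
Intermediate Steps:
R(H) = -4 + 2*H**3 (R(H) = -4 + (H + H)*H**2 = -4 + (2*H)*H**2 = -4 + 2*H**3)
(R(-2) - 4)*5547 = ((-4 + 2*(-2)**3) - 4)*5547 = ((-4 + 2*(-8)) - 4)*5547 = ((-4 - 16) - 4)*5547 = (-20 - 4)*5547 = -24*5547 = -133128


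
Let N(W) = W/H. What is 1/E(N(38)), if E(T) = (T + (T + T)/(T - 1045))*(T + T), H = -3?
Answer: 1503/481384 ≈ 0.0031222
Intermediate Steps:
N(W) = -W/3 (N(W) = W/(-3) = W*(-⅓) = -W/3)
E(T) = 2*T*(T + 2*T/(-1045 + T)) (E(T) = (T + (2*T)/(-1045 + T))*(2*T) = (T + 2*T/(-1045 + T))*(2*T) = 2*T*(T + 2*T/(-1045 + T)))
1/E(N(38)) = 1/(2*(-⅓*38)²*(-1043 - ⅓*38)/(-1045 - ⅓*38)) = 1/(2*(-38/3)²*(-1043 - 38/3)/(-1045 - 38/3)) = 1/(2*(1444/9)*(-3167/3)/(-3173/3)) = 1/(2*(1444/9)*(-3/3173)*(-3167/3)) = 1/(481384/1503) = 1503/481384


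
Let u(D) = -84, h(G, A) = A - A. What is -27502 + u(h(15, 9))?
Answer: -27586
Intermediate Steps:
h(G, A) = 0
-27502 + u(h(15, 9)) = -27502 - 84 = -27586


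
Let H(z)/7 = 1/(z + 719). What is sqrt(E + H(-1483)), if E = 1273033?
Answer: sqrt(185766066155)/382 ≈ 1128.3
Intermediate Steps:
H(z) = 7/(719 + z) (H(z) = 7/(z + 719) = 7/(719 + z))
sqrt(E + H(-1483)) = sqrt(1273033 + 7/(719 - 1483)) = sqrt(1273033 + 7/(-764)) = sqrt(1273033 + 7*(-1/764)) = sqrt(1273033 - 7/764) = sqrt(972597205/764) = sqrt(185766066155)/382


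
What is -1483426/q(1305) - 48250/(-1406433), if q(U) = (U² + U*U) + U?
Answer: -91520685748/228200786415 ≈ -0.40105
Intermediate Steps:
q(U) = U + 2*U² (q(U) = (U² + U²) + U = 2*U² + U = U + 2*U²)
-1483426/q(1305) - 48250/(-1406433) = -1483426*1/(1305*(1 + 2*1305)) - 48250/(-1406433) = -1483426*1/(1305*(1 + 2610)) - 48250*(-1/1406433) = -1483426/(1305*2611) + 48250/1406433 = -1483426/3407355 + 48250/1406433 = -1483426*1/3407355 + 48250/1406433 = -211918/486765 + 48250/1406433 = -91520685748/228200786415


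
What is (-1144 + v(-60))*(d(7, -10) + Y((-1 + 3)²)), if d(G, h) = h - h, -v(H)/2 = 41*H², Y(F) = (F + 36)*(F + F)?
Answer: -94830080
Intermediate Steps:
Y(F) = 2*F*(36 + F) (Y(F) = (36 + F)*(2*F) = 2*F*(36 + F))
v(H) = -82*H²
d(G, h) = 0
(-1144 + v(-60))*(d(7, -10) + Y((-1 + 3)²)) = (-1144 - 82*(-60)²)*(0 + 2*(-1 + 3)²*(36 + (-1 + 3)²)) = (-1144 - 82*3600)*(0 + 2*2²*(36 + 2²)) = (-1144 - 295200)*(0 + 2*4*(36 + 4)) = -296344*(0 + 2*4*40) = -296344*(0 + 320) = -296344*320 = -94830080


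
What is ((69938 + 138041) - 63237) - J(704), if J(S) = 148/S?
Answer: 25474555/176 ≈ 1.4474e+5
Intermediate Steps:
((69938 + 138041) - 63237) - J(704) = ((69938 + 138041) - 63237) - 148/704 = (207979 - 63237) - 148/704 = 144742 - 1*37/176 = 144742 - 37/176 = 25474555/176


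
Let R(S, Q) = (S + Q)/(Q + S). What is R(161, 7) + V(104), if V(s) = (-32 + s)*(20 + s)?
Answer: 8929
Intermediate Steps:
R(S, Q) = 1 (R(S, Q) = (Q + S)/(Q + S) = 1)
R(161, 7) + V(104) = 1 + (-640 + 104² - 12*104) = 1 + (-640 + 10816 - 1248) = 1 + 8928 = 8929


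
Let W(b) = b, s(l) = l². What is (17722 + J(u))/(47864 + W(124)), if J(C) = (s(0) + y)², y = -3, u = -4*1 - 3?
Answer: 17731/47988 ≈ 0.36949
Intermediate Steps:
u = -7 (u = -4 - 3 = -7)
J(C) = 9 (J(C) = (0² - 3)² = (0 - 3)² = (-3)² = 9)
(17722 + J(u))/(47864 + W(124)) = (17722 + 9)/(47864 + 124) = 17731/47988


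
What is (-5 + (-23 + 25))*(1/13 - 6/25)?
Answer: 159/325 ≈ 0.48923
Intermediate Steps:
(-5 + (-23 + 25))*(1/13 - 6/25) = (-5 + 2)*(1*(1/13) - 6*1/25) = -3*(1/13 - 6/25) = -3*(-53/325) = 159/325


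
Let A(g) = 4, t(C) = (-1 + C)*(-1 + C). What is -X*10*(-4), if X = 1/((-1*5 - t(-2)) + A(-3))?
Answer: -4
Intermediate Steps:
t(C) = (-1 + C)²
X = -⅒ (X = 1/((-1*5 - (-1 - 2)²) + 4) = 1/((-5 - 1*(-3)²) + 4) = 1/((-5 - 1*9) + 4) = 1/((-5 - 9) + 4) = 1/(-14 + 4) = 1/(-10) = -⅒ ≈ -0.10000)
-X*10*(-4) = -(-⅒*10)*(-4) = -(-1)*(-4) = -1*4 = -4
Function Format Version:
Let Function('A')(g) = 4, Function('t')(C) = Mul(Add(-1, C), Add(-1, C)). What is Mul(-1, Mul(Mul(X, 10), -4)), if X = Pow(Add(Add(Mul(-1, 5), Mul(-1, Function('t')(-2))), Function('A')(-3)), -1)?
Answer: -4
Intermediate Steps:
Function('t')(C) = Pow(Add(-1, C), 2)
X = Rational(-1, 10) (X = Pow(Add(Add(Mul(-1, 5), Mul(-1, Pow(Add(-1, -2), 2))), 4), -1) = Pow(Add(Add(-5, Mul(-1, Pow(-3, 2))), 4), -1) = Pow(Add(Add(-5, Mul(-1, 9)), 4), -1) = Pow(Add(Add(-5, -9), 4), -1) = Pow(Add(-14, 4), -1) = Pow(-10, -1) = Rational(-1, 10) ≈ -0.10000)
Mul(-1, Mul(Mul(X, 10), -4)) = Mul(-1, Mul(Mul(Rational(-1, 10), 10), -4)) = Mul(-1, Mul(-1, -4)) = Mul(-1, 4) = -4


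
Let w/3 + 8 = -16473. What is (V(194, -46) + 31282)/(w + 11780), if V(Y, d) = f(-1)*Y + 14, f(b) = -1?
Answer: -31102/37663 ≈ -0.82580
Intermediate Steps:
w = -49443 (w = -24 + 3*(-16473) = -24 - 49419 = -49443)
V(Y, d) = 14 - Y (V(Y, d) = -Y + 14 = 14 - Y)
(V(194, -46) + 31282)/(w + 11780) = ((14 - 1*194) + 31282)/(-49443 + 11780) = ((14 - 194) + 31282)/(-37663) = (-180 + 31282)*(-1/37663) = 31102*(-1/37663) = -31102/37663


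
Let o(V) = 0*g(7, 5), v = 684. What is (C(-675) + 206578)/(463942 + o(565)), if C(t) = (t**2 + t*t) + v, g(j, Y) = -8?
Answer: 559256/231971 ≈ 2.4109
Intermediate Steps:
C(t) = 684 + 2*t**2 (C(t) = (t**2 + t*t) + 684 = (t**2 + t**2) + 684 = 2*t**2 + 684 = 684 + 2*t**2)
o(V) = 0 (o(V) = 0*(-8) = 0)
(C(-675) + 206578)/(463942 + o(565)) = ((684 + 2*(-675)**2) + 206578)/(463942 + 0) = ((684 + 2*455625) + 206578)/463942 = ((684 + 911250) + 206578)*(1/463942) = (911934 + 206578)*(1/463942) = 1118512*(1/463942) = 559256/231971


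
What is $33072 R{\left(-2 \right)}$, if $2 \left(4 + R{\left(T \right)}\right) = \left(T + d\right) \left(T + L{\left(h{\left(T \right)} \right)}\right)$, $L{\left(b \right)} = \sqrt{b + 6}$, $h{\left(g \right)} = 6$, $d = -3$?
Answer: $33072 - 165360 \sqrt{3} \approx -2.5334 \cdot 10^{5}$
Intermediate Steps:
$L{\left(b \right)} = \sqrt{6 + b}$
$R{\left(T \right)} = -4 + \frac{\left(-3 + T\right) \left(T + 2 \sqrt{3}\right)}{2}$ ($R{\left(T \right)} = -4 + \frac{\left(T - 3\right) \left(T + \sqrt{6 + 6}\right)}{2} = -4 + \frac{\left(-3 + T\right) \left(T + \sqrt{12}\right)}{2} = -4 + \frac{\left(-3 + T\right) \left(T + 2 \sqrt{3}\right)}{2}$)
$33072 R{\left(-2 \right)} = 33072 \left(-4 + \frac{\left(-2\right)^{2}}{2} - 3 \sqrt{3} - -3 - 2 \sqrt{3}\right) = 33072 \left(-4 + \frac{1}{2} \cdot 4 - 3 \sqrt{3} + 3 - 2 \sqrt{3}\right) = 33072 \left(-4 + 2 - 3 \sqrt{3} + 3 - 2 \sqrt{3}\right) = 33072 \left(1 - 5 \sqrt{3}\right) = 33072 - 165360 \sqrt{3}$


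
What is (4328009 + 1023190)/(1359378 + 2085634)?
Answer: 5351199/3445012 ≈ 1.5533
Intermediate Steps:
(4328009 + 1023190)/(1359378 + 2085634) = 5351199/3445012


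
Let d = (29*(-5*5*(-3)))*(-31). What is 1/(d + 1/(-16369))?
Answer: -16369/1103679826 ≈ -1.4831e-5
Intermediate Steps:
d = -67425 (d = (29*(-25*(-3)))*(-31) = (29*75)*(-31) = 2175*(-31) = -67425)
1/(d + 1/(-16369)) = 1/(-67425 + 1/(-16369)) = 1/(-67425 - 1/16369) = 1/(-1103679826/16369) = -16369/1103679826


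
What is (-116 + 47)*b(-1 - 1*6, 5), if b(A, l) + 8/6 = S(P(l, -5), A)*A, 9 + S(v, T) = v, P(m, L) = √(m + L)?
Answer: -4255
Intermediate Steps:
P(m, L) = √(L + m)
S(v, T) = -9 + v
b(A, l) = -4/3 + A*(-9 + √(-5 + l)) (b(A, l) = -4/3 + (-9 + √(-5 + l))*A = -4/3 + A*(-9 + √(-5 + l)))
(-116 + 47)*b(-1 - 1*6, 5) = (-116 + 47)*(-4/3 + (-1 - 1*6)*(-9 + √(-5 + 5))) = -69*(-4/3 + (-1 - 6)*(-9 + √0)) = -69*(-4/3 - 7*(-9 + 0)) = -69*(-4/3 - 7*(-9)) = -69*(-4/3 + 63) = -69*185/3 = -4255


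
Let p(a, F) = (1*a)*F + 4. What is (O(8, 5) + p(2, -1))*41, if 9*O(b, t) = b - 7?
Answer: 779/9 ≈ 86.556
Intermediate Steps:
p(a, F) = 4 + F*a (p(a, F) = a*F + 4 = F*a + 4 = 4 + F*a)
O(b, t) = -7/9 + b/9 (O(b, t) = (b - 7)/9 = (-7 + b)/9 = -7/9 + b/9)
(O(8, 5) + p(2, -1))*41 = ((-7/9 + (⅑)*8) + (4 - 1*2))*41 = ((-7/9 + 8/9) + (4 - 2))*41 = (⅑ + 2)*41 = (19/9)*41 = 779/9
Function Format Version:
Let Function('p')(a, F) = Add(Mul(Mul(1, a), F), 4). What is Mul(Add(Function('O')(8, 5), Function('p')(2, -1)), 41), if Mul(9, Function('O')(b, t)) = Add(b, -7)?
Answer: Rational(779, 9) ≈ 86.556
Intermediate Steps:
Function('p')(a, F) = Add(4, Mul(F, a)) (Function('p')(a, F) = Add(Mul(a, F), 4) = Add(Mul(F, a), 4) = Add(4, Mul(F, a)))
Function('O')(b, t) = Add(Rational(-7, 9), Mul(Rational(1, 9), b)) (Function('O')(b, t) = Mul(Rational(1, 9), Add(b, -7)) = Mul(Rational(1, 9), Add(-7, b)) = Add(Rational(-7, 9), Mul(Rational(1, 9), b)))
Mul(Add(Function('O')(8, 5), Function('p')(2, -1)), 41) = Mul(Add(Add(Rational(-7, 9), Mul(Rational(1, 9), 8)), Add(4, Mul(-1, 2))), 41) = Mul(Add(Add(Rational(-7, 9), Rational(8, 9)), Add(4, -2)), 41) = Mul(Add(Rational(1, 9), 2), 41) = Mul(Rational(19, 9), 41) = Rational(779, 9)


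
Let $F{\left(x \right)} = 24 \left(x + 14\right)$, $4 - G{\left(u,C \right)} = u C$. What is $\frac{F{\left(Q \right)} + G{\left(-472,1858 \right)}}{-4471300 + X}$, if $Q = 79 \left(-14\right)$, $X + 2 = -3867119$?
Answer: $- \frac{65444}{641417} \approx -0.10203$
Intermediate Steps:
$X = -3867121$ ($X = -2 - 3867119 = -3867121$)
$G{\left(u,C \right)} = 4 - C u$ ($G{\left(u,C \right)} = 4 - u C = 4 - C u$)
$Q = -1106$
$F{\left(x \right)} = 336 + 24 x$ ($F{\left(x \right)} = 24 \left(14 + x\right) = 336 + 24 x$)
$\frac{F{\left(Q \right)} + G{\left(-472,1858 \right)}}{-4471300 + X} = \frac{\left(336 + 24 \left(-1106\right)\right) - \left(-4 + 1858 \left(-472\right)\right)}{-4471300 - 3867121} = \frac{\left(336 - 26544\right) + \left(4 + 876976\right)}{-8338421} = \left(-26208 + 876980\right) \left(- \frac{1}{8338421}\right) = 850772 \left(- \frac{1}{8338421}\right) = - \frac{65444}{641417}$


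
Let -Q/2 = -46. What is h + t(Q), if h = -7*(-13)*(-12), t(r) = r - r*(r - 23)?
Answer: -7348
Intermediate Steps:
Q = 92 (Q = -2*(-46) = 92)
t(r) = r - r*(-23 + r)
h = -1092 (h = 91*(-12) = -1092)
h + t(Q) = -1092 + 92*(24 - 1*92) = -1092 + 92*(24 - 92) = -1092 + 92*(-68) = -1092 - 6256 = -7348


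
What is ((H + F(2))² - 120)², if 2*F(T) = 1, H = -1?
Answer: 229441/16 ≈ 14340.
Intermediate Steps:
F(T) = ½ (F(T) = (½)*1 = ½)
((H + F(2))² - 120)² = ((-1 + ½)² - 120)² = ((-½)² - 120)² = (¼ - 120)² = (-479/4)² = 229441/16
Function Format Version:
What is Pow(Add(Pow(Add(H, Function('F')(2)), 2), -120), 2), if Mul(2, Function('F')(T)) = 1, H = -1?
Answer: Rational(229441, 16) ≈ 14340.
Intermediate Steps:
Function('F')(T) = Rational(1, 2) (Function('F')(T) = Mul(Rational(1, 2), 1) = Rational(1, 2))
Pow(Add(Pow(Add(H, Function('F')(2)), 2), -120), 2) = Pow(Add(Pow(Add(-1, Rational(1, 2)), 2), -120), 2) = Pow(Add(Pow(Rational(-1, 2), 2), -120), 2) = Pow(Add(Rational(1, 4), -120), 2) = Pow(Rational(-479, 4), 2) = Rational(229441, 16)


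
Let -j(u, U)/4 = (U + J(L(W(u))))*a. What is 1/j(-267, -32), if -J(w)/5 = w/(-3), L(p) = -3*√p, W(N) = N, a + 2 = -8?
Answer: I/(40*(-32*I + 5*√267)) ≈ -0.00010391 + 0.0002653*I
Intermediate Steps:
a = -10 (a = -2 - 8 = -10)
J(w) = 5*w/3 (J(w) = -5*w/(-3) = -5*w*(-1)/3 = -(-5)*w/3 = 5*w/3)
j(u, U) = -200*√u + 40*U (j(u, U) = -4*(U + 5*(-3*√u)/3)*(-10) = -4*(U - 5*√u)*(-10) = -4*(-10*U + 50*√u) = -200*√u + 40*U)
1/j(-267, -32) = 1/(-200*I*√267 + 40*(-32)) = 1/(-200*I*√267 - 1280) = 1/(-1280 - 200*I*√267)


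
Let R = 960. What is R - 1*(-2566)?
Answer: 3526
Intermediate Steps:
R - 1*(-2566) = 960 - 1*(-2566) = 960 + 2566 = 3526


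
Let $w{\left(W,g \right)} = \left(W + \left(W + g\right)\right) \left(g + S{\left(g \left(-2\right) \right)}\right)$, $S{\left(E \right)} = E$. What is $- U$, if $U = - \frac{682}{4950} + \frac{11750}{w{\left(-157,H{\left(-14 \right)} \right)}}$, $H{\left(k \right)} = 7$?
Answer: $- \frac{2577131}{483525} \approx -5.3299$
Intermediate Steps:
$w{\left(W,g \right)} = - g \left(g + 2 W\right)$ ($w{\left(W,g \right)} = \left(W + \left(W + g\right)\right) \left(g + g \left(-2\right)\right) = \left(g + 2 W\right) \left(g - 2 g\right) = \left(g + 2 W\right) \left(- g\right) = - g \left(g + 2 W\right)$)
$U = \frac{2577131}{483525}$ ($U = - \frac{682}{4950} + \frac{11750}{7 \left(\left(-1\right) 7 - -314\right)} = \left(-682\right) \frac{1}{4950} + \frac{11750}{7 \left(-7 + 314\right)} = - \frac{31}{225} + \frac{11750}{7 \cdot 307} = - \frac{31}{225} + \frac{11750}{2149} = \frac{2577131}{483525} \approx 5.3299$)
$- U = \left(-1\right) \frac{2577131}{483525} = - \frac{2577131}{483525}$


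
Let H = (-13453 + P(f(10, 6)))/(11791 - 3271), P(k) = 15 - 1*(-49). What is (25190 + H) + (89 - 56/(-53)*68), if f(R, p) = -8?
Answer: 3815573261/150520 ≈ 25349.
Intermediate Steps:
P(k) = 64 (P(k) = 15 + 49 = 64)
H = -4463/2840 (H = (-13453 + 64)/(11791 - 3271) = -13389/8520 = -13389*1/8520 = -4463/2840 ≈ -1.5715)
(25190 + H) + (89 - 56/(-53)*68) = (25190 - 4463/2840) + (89 - 56/(-53)*68) = 71535137/2840 + (89 - 56*(-1/53)*68) = 71535137/2840 + (89 + (56/53)*68) = 71535137/2840 + (89 + 3808/53) = 71535137/2840 + 8525/53 = 3815573261/150520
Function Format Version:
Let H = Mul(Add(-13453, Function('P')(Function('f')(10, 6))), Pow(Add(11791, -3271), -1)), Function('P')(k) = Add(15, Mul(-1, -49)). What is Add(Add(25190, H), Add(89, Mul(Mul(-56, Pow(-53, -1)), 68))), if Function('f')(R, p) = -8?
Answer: Rational(3815573261, 150520) ≈ 25349.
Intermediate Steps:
Function('P')(k) = 64 (Function('P')(k) = Add(15, 49) = 64)
H = Rational(-4463, 2840) (H = Mul(Add(-13453, 64), Pow(Add(11791, -3271), -1)) = Mul(-13389, Pow(8520, -1)) = Mul(-13389, Rational(1, 8520)) = Rational(-4463, 2840) ≈ -1.5715)
Add(Add(25190, H), Add(89, Mul(Mul(-56, Pow(-53, -1)), 68))) = Add(Add(25190, Rational(-4463, 2840)), Add(89, Mul(Mul(-56, Pow(-53, -1)), 68))) = Add(Rational(71535137, 2840), Add(89, Mul(Mul(-56, Rational(-1, 53)), 68))) = Add(Rational(71535137, 2840), Add(89, Mul(Rational(56, 53), 68))) = Add(Rational(71535137, 2840), Add(89, Rational(3808, 53))) = Add(Rational(71535137, 2840), Rational(8525, 53)) = Rational(3815573261, 150520)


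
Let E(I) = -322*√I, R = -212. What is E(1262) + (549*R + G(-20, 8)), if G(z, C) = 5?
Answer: -116383 - 322*√1262 ≈ -1.2782e+5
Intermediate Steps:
E(1262) + (549*R + G(-20, 8)) = -322*√1262 + (549*(-212) + 5) = -322*√1262 + (-116388 + 5) = -322*√1262 - 116383 = -116383 - 322*√1262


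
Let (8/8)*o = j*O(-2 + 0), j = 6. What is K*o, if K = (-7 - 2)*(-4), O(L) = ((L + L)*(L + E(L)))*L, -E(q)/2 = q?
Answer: 3456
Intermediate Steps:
E(q) = -2*q
O(L) = -2*L³ (O(L) = ((L + L)*(L - 2*L))*L = ((2*L)*(-L))*L = (-2*L²)*L = -2*L³)
K = 36 (K = -9*(-4) = 36)
o = 96 (o = 6*(-2*(-2 + 0)³) = 6*(-2*(-2)³) = 6*(-2*(-8)) = 6*16 = 96)
K*o = 36*96 = 3456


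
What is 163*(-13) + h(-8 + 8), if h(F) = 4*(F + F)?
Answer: -2119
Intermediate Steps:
h(F) = 8*F (h(F) = 4*(2*F) = 8*F)
163*(-13) + h(-8 + 8) = 163*(-13) + 8*(-8 + 8) = -2119 + 8*0 = -2119 + 0 = -2119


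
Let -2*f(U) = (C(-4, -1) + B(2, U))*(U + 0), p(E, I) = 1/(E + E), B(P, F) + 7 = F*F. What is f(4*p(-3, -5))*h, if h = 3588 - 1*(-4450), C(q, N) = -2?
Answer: -618926/27 ≈ -22923.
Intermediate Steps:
B(P, F) = -7 + F² (B(P, F) = -7 + F*F = -7 + F²)
p(E, I) = 1/(2*E)
h = 8038 (h = 3588 + 4450 = 8038)
f(U) = -U*(-9 + U²)/2 (f(U) = -(-2 + (-7 + U²))*(U + 0)/2 = -(-9 + U²)*U/2 = -U*(-9 + U²)/2)
f(4*p(-3, -5))*h = ((4*((½)/(-3)))*(9 - (4*((½)/(-3)))²)/2)*8038 = ((4*((½)*(-⅓)))*(9 - (4*((½)*(-⅓)))²)/2)*8038 = ((4*(-⅙))*(9 - (4*(-⅙))²)/2)*8038 = ((½)*(-⅔)*(9 - (-⅔)²))*8038 = ((½)*(-⅔)*(9 - 1*4/9))*8038 = ((½)*(-⅔)*(9 - 4/9))*8038 = ((½)*(-⅔)*(77/9))*8038 = -77/27*8038 = -618926/27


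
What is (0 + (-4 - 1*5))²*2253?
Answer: 182493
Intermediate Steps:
(0 + (-4 - 1*5))²*2253 = (0 + (-4 - 5))²*2253 = (0 - 9)²*2253 = (-9)²*2253 = 81*2253 = 182493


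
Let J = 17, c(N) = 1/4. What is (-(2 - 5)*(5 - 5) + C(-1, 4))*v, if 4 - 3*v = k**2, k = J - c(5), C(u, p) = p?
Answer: -1475/4 ≈ -368.75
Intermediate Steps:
c(N) = 1/4
k = 67/4 (k = 17 - 1*1/4 = 17 - 1/4 = 67/4 ≈ 16.750)
v = -1475/16 (v = 4/3 - (67/4)**2/3 = 4/3 - 1/3*4489/16 = 4/3 - 4489/48 = -1475/16 ≈ -92.188)
(-(2 - 5)*(5 - 5) + C(-1, 4))*v = (-(2 - 5)*(5 - 5) + 4)*(-1475/16) = (-(-3)*0 + 4)*(-1475/16) = (-1*0 + 4)*(-1475/16) = (0 + 4)*(-1475/16) = 4*(-1475/16) = -1475/4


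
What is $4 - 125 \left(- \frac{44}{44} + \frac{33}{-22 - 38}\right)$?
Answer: $\frac{791}{4} \approx 197.75$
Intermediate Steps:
$4 - 125 \left(- \frac{44}{44} + \frac{33}{-22 - 38}\right) = 4 - 125 \left(\left(-44\right) \frac{1}{44} + \frac{33}{-60}\right) = 4 - 125 \left(-1 + 33 \left(- \frac{1}{60}\right)\right) = 4 - 125 \left(-1 - \frac{11}{20}\right) = 4 - - \frac{775}{4} = 4 + \frac{775}{4} = \frac{791}{4}$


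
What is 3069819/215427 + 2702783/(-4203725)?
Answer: 4107474147478/301865288525 ≈ 13.607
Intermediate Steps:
3069819/215427 + 2702783/(-4203725) = 3069819*(1/215427) + 2702783*(-1/4203725) = 1023273/71809 - 2702783/4203725 = 4107474147478/301865288525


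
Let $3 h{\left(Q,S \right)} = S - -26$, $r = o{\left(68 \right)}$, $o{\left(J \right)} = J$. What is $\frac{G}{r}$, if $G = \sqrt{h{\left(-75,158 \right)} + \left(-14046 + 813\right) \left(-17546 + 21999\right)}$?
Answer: $\frac{i \sqrt{530338389}}{204} \approx 112.89 i$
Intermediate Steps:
$r = 68$
$h{\left(Q,S \right)} = \frac{26}{3} + \frac{S}{3}$ ($h{\left(Q,S \right)} = \frac{S - -26}{3} = \frac{S + 26}{3} = \frac{26 + S}{3} = \frac{26}{3} + \frac{S}{3}$)
$G = \frac{i \sqrt{530338389}}{3}$ ($G = \sqrt{\left(\frac{26}{3} + \frac{1}{3} \cdot 158\right) + \left(-14046 + 813\right) \left(-17546 + 21999\right)} = \sqrt{\left(\frac{26}{3} + \frac{158}{3}\right) - 58926549} = \sqrt{\frac{184}{3} - 58926549} = \sqrt{- \frac{176779463}{3}} = \frac{i \sqrt{530338389}}{3} \approx 7676.4 i$)
$\frac{G}{r} = \frac{\frac{1}{3} i \sqrt{530338389}}{68} = \frac{i \sqrt{530338389}}{3} \cdot \frac{1}{68} = \frac{i \sqrt{530338389}}{204}$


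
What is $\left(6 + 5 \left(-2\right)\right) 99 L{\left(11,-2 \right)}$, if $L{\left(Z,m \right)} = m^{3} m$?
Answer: $-6336$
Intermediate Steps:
$L{\left(Z,m \right)} = m^{4}$
$\left(6 + 5 \left(-2\right)\right) 99 L{\left(11,-2 \right)} = \left(6 + 5 \left(-2\right)\right) 99 \left(-2\right)^{4} = \left(6 - 10\right) 99 \cdot 16 = \left(-4\right) 99 \cdot 16 = \left(-396\right) 16 = -6336$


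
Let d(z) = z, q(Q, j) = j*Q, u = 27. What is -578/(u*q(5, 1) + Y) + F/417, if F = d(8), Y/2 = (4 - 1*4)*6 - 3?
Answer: -26666/5977 ≈ -4.4614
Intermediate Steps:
q(Q, j) = Q*j
Y = -6 (Y = 2*((4 - 1*4)*6 - 3) = 2*((4 - 4)*6 - 3) = 2*(0*6 - 3) = 2*(0 - 3) = 2*(-3) = -6)
F = 8
-578/(u*q(5, 1) + Y) + F/417 = -578/(27*(5*1) - 6) + 8/417 = -578/(27*5 - 6) + 8*(1/417) = -578/(135 - 6) + 8/417 = -578/129 + 8/417 = -26666/5977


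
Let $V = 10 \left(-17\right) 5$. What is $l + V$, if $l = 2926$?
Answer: $2076$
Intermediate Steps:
$V = -850$ ($V = \left(-170\right) 5 = -850$)
$l + V = 2926 - 850 = 2076$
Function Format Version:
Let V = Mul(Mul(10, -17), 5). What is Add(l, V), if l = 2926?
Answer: 2076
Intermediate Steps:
V = -850 (V = Mul(-170, 5) = -850)
Add(l, V) = Add(2926, -850) = 2076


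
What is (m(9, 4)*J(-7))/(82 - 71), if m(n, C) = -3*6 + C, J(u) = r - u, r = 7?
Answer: -196/11 ≈ -17.818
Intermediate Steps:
J(u) = 7 - u
m(n, C) = -18 + C
(m(9, 4)*J(-7))/(82 - 71) = ((-18 + 4)*(7 - 1*(-7)))/(82 - 71) = -14*(7 + 7)/11 = -14*14*(1/11) = -196*1/11 = -196/11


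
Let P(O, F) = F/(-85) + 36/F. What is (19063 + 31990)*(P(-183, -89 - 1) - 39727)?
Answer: -172392656167/85 ≈ -2.0281e+9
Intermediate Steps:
P(O, F) = 36/F - F/85 (P(O, F) = F*(-1/85) + 36/F = -F/85 + 36/F = 36/F - F/85)
(19063 + 31990)*(P(-183, -89 - 1) - 39727) = (19063 + 31990)*((36/(-89 - 1) - (-89 - 1)/85) - 39727) = 51053*((36/(-90) - 1/85*(-90)) - 39727) = 51053*((36*(-1/90) + 18/17) - 39727) = 51053*((-⅖ + 18/17) - 39727) = 51053*(56/85 - 39727) = 51053*(-3376739/85) = -172392656167/85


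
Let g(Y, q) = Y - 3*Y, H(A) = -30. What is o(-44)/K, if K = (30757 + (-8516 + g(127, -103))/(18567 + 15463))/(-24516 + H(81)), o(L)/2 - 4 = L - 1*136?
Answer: 4900428896/17444199 ≈ 280.92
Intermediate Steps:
o(L) = -264 + 2*L (o(L) = 8 + 2*(L - 1*136) = 8 + 2*(L - 136) = 8 + 2*(-136 + L) = 8 + (-272 + 2*L) = -264 + 2*L)
g(Y, q) = -2*Y
K = -17444199/13921673 (K = (30757 + (-8516 - 2*127)/(18567 + 15463))/(-24516 - 30) = (30757 + (-8516 - 254)/34030)/(-24546) = (30757 - 8770*1/34030)*(-1/24546) = (30757 - 877/3403)*(-1/24546) = (104665194/3403)*(-1/24546) = -17444199/13921673 ≈ -1.2530)
o(-44)/K = (-264 + 2*(-44))/(-17444199/13921673) = (-264 - 88)*(-13921673/17444199) = -352*(-13921673/17444199) = 4900428896/17444199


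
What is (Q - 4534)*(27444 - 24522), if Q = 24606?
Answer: 58650384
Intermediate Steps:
(Q - 4534)*(27444 - 24522) = (24606 - 4534)*(27444 - 24522) = 20072*2922 = 58650384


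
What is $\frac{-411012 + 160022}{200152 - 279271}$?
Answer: $\frac{250990}{79119} \approx 3.1723$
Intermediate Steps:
$\frac{-411012 + 160022}{200152 - 279271} = - \frac{250990}{-79119} = \left(-250990\right) \left(- \frac{1}{79119}\right) = \frac{250990}{79119}$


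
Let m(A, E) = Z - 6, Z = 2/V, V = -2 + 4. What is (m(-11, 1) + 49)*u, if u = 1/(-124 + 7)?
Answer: -44/117 ≈ -0.37607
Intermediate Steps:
V = 2
Z = 1 (Z = 2/2 = 2*(1/2) = 1)
m(A, E) = -5 (m(A, E) = 1 - 6 = -5)
u = -1/117 (u = 1/(-117) = -1/117 ≈ -0.0085470)
(m(-11, 1) + 49)*u = (-5 + 49)*(-1/117) = 44*(-1/117) = -44/117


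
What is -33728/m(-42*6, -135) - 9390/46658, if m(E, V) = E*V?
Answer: -236641103/198413145 ≈ -1.1927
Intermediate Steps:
-33728/m(-42*6, -135) - 9390/46658 = -33728/(-42*6*(-135)) - 9390/46658 = -33728/((-252*(-135))) - 9390*1/46658 = -33728/34020 - 4695/23329 = -33728*1/34020 - 4695/23329 = -8432/8505 - 4695/23329 = -236641103/198413145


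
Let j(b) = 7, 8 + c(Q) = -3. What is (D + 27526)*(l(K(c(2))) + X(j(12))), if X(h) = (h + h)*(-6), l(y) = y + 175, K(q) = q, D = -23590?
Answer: 314880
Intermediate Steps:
c(Q) = -11 (c(Q) = -8 - 3 = -11)
l(y) = 175 + y
X(h) = -12*h (X(h) = (2*h)*(-6) = -12*h)
(D + 27526)*(l(K(c(2))) + X(j(12))) = (-23590 + 27526)*((175 - 11) - 12*7) = 3936*(164 - 84) = 3936*80 = 314880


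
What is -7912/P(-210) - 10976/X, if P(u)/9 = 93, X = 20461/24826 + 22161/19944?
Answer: -24496209713288/4312094265 ≈ -5680.8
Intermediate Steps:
X = 159707195/82521624 (X = 20461*(1/24826) + 22161*(1/19944) = 20461/24826 + 7387/6648 = 159707195/82521624 ≈ 1.9353)
P(u) = 837 (P(u) = 9*93 = 837)
-7912/P(-210) - 10976/X = -7912/837 - 10976/159707195/82521624 = -7912*1/837 - 10976*82521624/159707195 = -7912/837 - 905757345024/159707195 = -24496209713288/4312094265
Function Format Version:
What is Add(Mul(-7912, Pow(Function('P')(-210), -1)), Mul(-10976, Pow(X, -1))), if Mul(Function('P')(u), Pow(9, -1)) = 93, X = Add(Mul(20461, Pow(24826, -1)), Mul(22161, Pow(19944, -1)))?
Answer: Rational(-24496209713288, 4312094265) ≈ -5680.8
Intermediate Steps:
X = Rational(159707195, 82521624) (X = Add(Mul(20461, Rational(1, 24826)), Mul(22161, Rational(1, 19944))) = Add(Rational(20461, 24826), Rational(7387, 6648)) = Rational(159707195, 82521624) ≈ 1.9353)
Function('P')(u) = 837 (Function('P')(u) = Mul(9, 93) = 837)
Add(Mul(-7912, Pow(Function('P')(-210), -1)), Mul(-10976, Pow(X, -1))) = Add(Mul(-7912, Pow(837, -1)), Mul(-10976, Pow(Rational(159707195, 82521624), -1))) = Add(Mul(-7912, Rational(1, 837)), Mul(-10976, Rational(82521624, 159707195))) = Add(Rational(-7912, 837), Rational(-905757345024, 159707195)) = Rational(-24496209713288, 4312094265)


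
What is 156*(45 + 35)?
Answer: 12480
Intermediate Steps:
156*(45 + 35) = 156*80 = 12480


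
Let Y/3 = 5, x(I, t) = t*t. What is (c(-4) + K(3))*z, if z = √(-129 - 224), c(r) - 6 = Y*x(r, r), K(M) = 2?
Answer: 248*I*√353 ≈ 4659.5*I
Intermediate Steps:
x(I, t) = t²
Y = 15 (Y = 3*5 = 15)
c(r) = 6 + 15*r²
z = I*√353 (z = √(-353) = I*√353 ≈ 18.788*I)
(c(-4) + K(3))*z = ((6 + 15*(-4)²) + 2)*(I*√353) = ((6 + 15*16) + 2)*(I*√353) = ((6 + 240) + 2)*(I*√353) = (246 + 2)*(I*√353) = 248*(I*√353) = 248*I*√353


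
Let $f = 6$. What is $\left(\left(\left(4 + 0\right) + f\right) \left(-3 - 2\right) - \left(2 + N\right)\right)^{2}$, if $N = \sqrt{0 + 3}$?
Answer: $\left(52 + \sqrt{3}\right)^{2} \approx 2887.1$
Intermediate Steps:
$N = \sqrt{3} \approx 1.732$
$\left(\left(\left(4 + 0\right) + f\right) \left(-3 - 2\right) - \left(2 + N\right)\right)^{2} = \left(\left(\left(4 + 0\right) + 6\right) \left(-3 - 2\right) - \left(2 + \sqrt{3}\right)\right)^{2} = \left(\left(4 + 6\right) \left(-5\right) - \left(2 + \sqrt{3}\right)\right)^{2} = \left(10 \left(-5\right) - \left(2 + \sqrt{3}\right)\right)^{2} = \left(-50 - \left(2 + \sqrt{3}\right)\right)^{2} = \left(-52 - \sqrt{3}\right)^{2}$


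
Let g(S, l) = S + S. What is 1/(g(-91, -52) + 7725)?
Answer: 1/7543 ≈ 0.00013257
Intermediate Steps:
g(S, l) = 2*S
1/(g(-91, -52) + 7725) = 1/(2*(-91) + 7725) = 1/(-182 + 7725) = 1/7543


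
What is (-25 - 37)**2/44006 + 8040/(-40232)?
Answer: -12447277/110653087 ≈ -0.11249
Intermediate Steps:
(-25 - 37)**2/44006 + 8040/(-40232) = (-62)**2*(1/44006) + 8040*(-1/40232) = 3844*(1/44006) - 1005/5029 = 1922/22003 - 1005/5029 = -12447277/110653087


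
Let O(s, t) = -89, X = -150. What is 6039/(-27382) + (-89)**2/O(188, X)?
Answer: -2443037/27382 ≈ -89.221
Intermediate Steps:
6039/(-27382) + (-89)**2/O(188, X) = 6039/(-27382) + (-89)**2/(-89) = 6039*(-1/27382) + 7921*(-1/89) = -6039/27382 - 89 = -2443037/27382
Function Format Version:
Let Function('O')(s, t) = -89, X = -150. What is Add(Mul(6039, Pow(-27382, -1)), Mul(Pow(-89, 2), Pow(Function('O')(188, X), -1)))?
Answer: Rational(-2443037, 27382) ≈ -89.221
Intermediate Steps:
Add(Mul(6039, Pow(-27382, -1)), Mul(Pow(-89, 2), Pow(Function('O')(188, X), -1))) = Add(Mul(6039, Pow(-27382, -1)), Mul(Pow(-89, 2), Pow(-89, -1))) = Add(Mul(6039, Rational(-1, 27382)), Mul(7921, Rational(-1, 89))) = Add(Rational(-6039, 27382), -89) = Rational(-2443037, 27382)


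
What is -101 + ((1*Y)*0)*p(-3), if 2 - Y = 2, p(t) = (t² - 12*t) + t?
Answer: -101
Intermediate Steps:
p(t) = t² - 11*t
Y = 0 (Y = 2 - 1*2 = 2 - 2 = 0)
-101 + ((1*Y)*0)*p(-3) = -101 + ((1*0)*0)*(-3*(-11 - 3)) = -101 + (0*0)*(-3*(-14)) = -101 + 0*42 = -101 + 0 = -101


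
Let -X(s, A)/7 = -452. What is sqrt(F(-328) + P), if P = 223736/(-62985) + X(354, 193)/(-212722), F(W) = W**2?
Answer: sqrt(4828056889194930158317290)/6699147585 ≈ 327.99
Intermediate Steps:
X(s, A) = 3164 (X(s, A) = -7*(-452) = 3164)
P = -23896426966/6699147585 (P = 223736/(-62985) + 3164/(-212722) = 223736*(-1/62985) + 3164*(-1/212722) = -223736/62985 - 1582/106361 = -23896426966/6699147585 ≈ -3.5671)
sqrt(F(-328) + P) = sqrt((-328)**2 - 23896426966/6699147585) = sqrt(107584 - 23896426966/6699147585) = sqrt(720697197357674/6699147585) = sqrt(4828056889194930158317290)/6699147585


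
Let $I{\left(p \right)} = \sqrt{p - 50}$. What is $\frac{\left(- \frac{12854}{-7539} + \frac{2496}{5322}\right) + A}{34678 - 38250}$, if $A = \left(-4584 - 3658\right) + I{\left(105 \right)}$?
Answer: $\frac{13775120696}{5971574049} - \frac{\sqrt{55}}{3572} \approx 2.3047$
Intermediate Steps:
$I{\left(p \right)} = \sqrt{-50 + p}$
$A = -8242 + \sqrt{55}$ ($A = \left(-4584 - 3658\right) + \sqrt{-50 + 105} = -8242 + \sqrt{55} \approx -8234.6$)
$\frac{\left(- \frac{12854}{-7539} + \frac{2496}{5322}\right) + A}{34678 - 38250} = \frac{\left(- \frac{12854}{-7539} + \frac{2496}{5322}\right) - \left(8242 - \sqrt{55}\right)}{34678 - 38250} = \frac{\left(\left(-12854\right) \left(- \frac{1}{7539}\right) + 2496 \cdot \frac{1}{5322}\right) - \left(8242 - \sqrt{55}\right)}{-3572} = \left(\left(\frac{12854}{7539} + \frac{416}{887}\right) - \left(8242 - \sqrt{55}\right)\right) \left(- \frac{1}{3572}\right) = \left(\frac{14537722}{6687093} - \left(8242 - \sqrt{55}\right)\right) \left(- \frac{1}{3572}\right) = \left(- \frac{55100482784}{6687093} + \sqrt{55}\right) \left(- \frac{1}{3572}\right) = \frac{13775120696}{5971574049} - \frac{\sqrt{55}}{3572}$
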